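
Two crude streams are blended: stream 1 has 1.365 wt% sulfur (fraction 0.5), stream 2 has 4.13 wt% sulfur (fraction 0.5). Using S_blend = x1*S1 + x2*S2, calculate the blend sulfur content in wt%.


Linear sulfur blending: S_blend = x1*S1 + x2*S2
Contribution 1: 0.5 * 1.365 = 0.6825 wt%
Contribution 2: 0.5 * 4.13 = 2.065 wt%
S_blend = 0.6825 + 2.065 = 2.7475

2.7475 wt%


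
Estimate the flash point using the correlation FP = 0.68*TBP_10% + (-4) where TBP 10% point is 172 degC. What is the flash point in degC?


FP = 0.68 * 172 + (-4) = 112.96

112.96 degC


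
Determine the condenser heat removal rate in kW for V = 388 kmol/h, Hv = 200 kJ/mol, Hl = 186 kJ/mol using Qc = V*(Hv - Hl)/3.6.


Qc = 388 * (200 - 186) / 3.6 = 388 * 14 / 3.6 = 1509

1509 kW


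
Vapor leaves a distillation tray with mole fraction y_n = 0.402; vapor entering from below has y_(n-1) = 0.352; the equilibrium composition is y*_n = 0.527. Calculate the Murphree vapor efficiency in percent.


Murphree vapor efficiency: EMV = (y_n - y_(n-1)) / (y*_n - y_(n-1)) * 100
EMV = (0.402 - 0.352) / (0.527 - 0.352) * 100 = 0.05 / 0.175 * 100 = 28.57

28.57 %


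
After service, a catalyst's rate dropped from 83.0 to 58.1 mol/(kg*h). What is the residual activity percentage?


Activity (%) = (rate_used / rate_fresh) * 100
rate_used = 58.1, rate_fresh = 83.0
= (58.1 / 83.0) * 100
= 0.7000 * 100 = 70.00

70.00 %


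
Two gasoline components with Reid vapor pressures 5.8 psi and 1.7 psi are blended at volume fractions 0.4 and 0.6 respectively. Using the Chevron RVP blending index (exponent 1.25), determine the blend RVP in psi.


Chevron index: RVP_blend = (sum xi*RVPi^1.25)^(1/1.25)
RVP^1.25 terms: 0.4 * 5.8^1.25 + 0.6 * 1.7^1.25 = 4.76505
RVP_blend = 4.76505^(1/1.25) = 3.487

3.487 psi


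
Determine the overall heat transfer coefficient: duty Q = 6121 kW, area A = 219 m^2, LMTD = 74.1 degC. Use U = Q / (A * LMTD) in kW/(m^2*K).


From Q = U*A*LMTD, U = Q / (A * LMTD)
U = 6121 / (219 * 74.1) = 6121 / 16227.9 = 0.3772

0.3772 kW/(m^2*K)


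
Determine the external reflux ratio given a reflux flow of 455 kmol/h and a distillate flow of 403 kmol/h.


Reflux ratio definition: R = L / D (liquid returned / distillate withdrawn)
L = 455 kmol/h, D = 403 kmol/h
R = 455 / 403 = 1.129

1.129


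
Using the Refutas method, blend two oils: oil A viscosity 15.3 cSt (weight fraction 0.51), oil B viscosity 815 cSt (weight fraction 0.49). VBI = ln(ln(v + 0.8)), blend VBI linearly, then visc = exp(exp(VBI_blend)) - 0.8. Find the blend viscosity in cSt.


Refutas method: VBN_i = 14.534*ln(ln(visc_i + 0.8)) + 10.975, blended linearly by mass fraction; since VBN is linear in VBI_i = ln(ln(visc_i + 0.8)) and the fractions sum to 1, blend VBI directly: visc = exp(exp(VBI_blend)) - 0.8
VBI_1 = ln(ln(15.3 + 0.8)) = 1.02203
VBI_2 = ln(ln(815 + 0.8)) = 1.90273
VBI_blend = 0.51 * 1.02203 + 0.49 * 1.90273 = 1.45357
visc_blend = exp(exp(1.45357)) - 0.8 = 71.32

71.32 cSt


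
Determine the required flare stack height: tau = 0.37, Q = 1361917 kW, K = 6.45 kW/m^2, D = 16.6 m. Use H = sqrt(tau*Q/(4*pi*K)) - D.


tau*Q/(4*pi*K) = 0.37 * 1361917 / (4 * pi * 6.45) = 6217.03
sqrt(6217.03) = 78.8481
H = 78.8481 - 16.6 = 62.25

62.25 m


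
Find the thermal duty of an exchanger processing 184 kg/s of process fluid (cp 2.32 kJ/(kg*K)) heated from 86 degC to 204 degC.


Q = m_dot * cp * delta_T
delta_T = 204 - 86 = 118 K
Q = 184 * 2.32 * 118
= 426.88 * 118
= 50371.84 kW

50371.84 kW


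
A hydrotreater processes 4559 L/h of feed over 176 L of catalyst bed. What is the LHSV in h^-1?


LHSV = volumetric feed rate / catalyst volume
= 4559 L/h / 176 L
= 25.90 h^-1

25.90 h^-1


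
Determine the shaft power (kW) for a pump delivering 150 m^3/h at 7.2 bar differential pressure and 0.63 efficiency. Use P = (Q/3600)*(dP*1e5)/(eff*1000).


Q = 150 / 3600 = 0.0416667 m^3/s
P = 0.0416667 * (7.2 * 1e5) / 0.63 / 1000 = 47.62

47.62 kW


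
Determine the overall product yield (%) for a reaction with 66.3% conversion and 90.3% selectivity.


Overall yield = conversion (%) * selectivity (%) / 100
Conversion = 66.3%, Selectivity = 90.3%
Y = 66.3 * 90.3 / 100
= 59.8689 %

59.8689 %


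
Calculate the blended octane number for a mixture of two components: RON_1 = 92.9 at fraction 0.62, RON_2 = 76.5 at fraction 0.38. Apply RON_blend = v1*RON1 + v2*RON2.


Linear blending: RON_blend = sum(vi * RONi)
Contribution 1: 0.62 * 92.9 = 57.598
Contribution 2: 0.38 * 76.5 = 29.07
RON_blend = 57.598 + 29.07 = 86.668

86.668


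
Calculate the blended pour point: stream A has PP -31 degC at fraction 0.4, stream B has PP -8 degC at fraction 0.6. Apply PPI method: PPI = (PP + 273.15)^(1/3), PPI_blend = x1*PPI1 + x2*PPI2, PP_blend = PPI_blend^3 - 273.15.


PPI_1 = (-31 + 273.15)^(1/3) = 6.232967
PPI_2 = (-8 + 273.15)^(1/3) = 6.42437
PPI_blend = 0.4 * 6.232967 + 0.6 * 6.42437 = 6.347809
PP_blend = 6.347809^3 - 273.15 = 255.7829 - 273.15 = -17.37

-17.37 degC


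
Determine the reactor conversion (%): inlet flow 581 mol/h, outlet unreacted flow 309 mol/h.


X = (F_in - F_out) / F_in * 100
Moles reacted = 581 - 309 = 272
X = 272 / 581 * 100
= 0.4682 * 100
= 46.82 %

46.82 %


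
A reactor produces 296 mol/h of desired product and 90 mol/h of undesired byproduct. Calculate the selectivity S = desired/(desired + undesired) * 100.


Selectivity = desired / (desired + undesired) * 100
Total products = 296 + 90 = 386 mol/h
S = 296 / 386 * 100
= 0.7668 * 100
= 76.68 %

76.68 %


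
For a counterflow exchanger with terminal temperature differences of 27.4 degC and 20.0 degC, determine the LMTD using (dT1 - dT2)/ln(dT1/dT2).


LMTD = (dT1 - dT2) / ln(dT1/dT2)
= (27.4 - 20.0) / ln(27.4 / 20.0) = 7.4 / 0.314811 = 23.51

23.51 degC


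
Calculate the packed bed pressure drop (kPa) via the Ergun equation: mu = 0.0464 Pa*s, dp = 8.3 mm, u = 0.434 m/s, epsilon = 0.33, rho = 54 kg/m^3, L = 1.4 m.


dp = 8.3 mm = 0.0083 m
Viscous term = 150*0.0464*0.434*(1-0.33)^2 / (0.0083^2*0.33^3) = 547710
Inertial term = 1.75*54*0.434^2*(1-0.33) / (0.0083*0.33^3) = 39982.2
dP/L = 547710 + 39982.2 = 587692 Pa/m
dP = 587692 * 1.4 / 1000 = 822.8 kPa

822.8 kPa


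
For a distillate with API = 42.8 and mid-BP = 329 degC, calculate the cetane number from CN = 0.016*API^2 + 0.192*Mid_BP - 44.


CN = 0.016 * 42.8^2 + 0.192 * 329 - 44
CN = 29.30944 + 63.168 - 44 = 48.47744

48.47744


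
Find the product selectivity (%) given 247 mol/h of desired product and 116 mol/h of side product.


Selectivity = desired / (desired + undesired) * 100
Total products = 247 + 116 = 363 mol/h
S = 247 / 363 * 100
= 0.6804 * 100
= 68.04 %

68.04 %


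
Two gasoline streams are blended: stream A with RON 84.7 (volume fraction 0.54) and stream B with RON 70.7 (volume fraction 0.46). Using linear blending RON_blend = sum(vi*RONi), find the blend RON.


Linear blending: RON_blend = sum(vi * RONi)
Contribution 1: 0.54 * 84.7 = 45.738
Contribution 2: 0.46 * 70.7 = 32.522
RON_blend = 45.738 + 32.522 = 78.26

78.26


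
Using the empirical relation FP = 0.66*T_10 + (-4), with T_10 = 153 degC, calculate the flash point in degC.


FP = 0.66 * 153 + (-4) = 96.98

96.98 degC


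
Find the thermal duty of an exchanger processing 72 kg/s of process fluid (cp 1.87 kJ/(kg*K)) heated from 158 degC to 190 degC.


Q = m_dot * cp * delta_T
delta_T = 190 - 158 = 32 K
Q = 72 * 1.87 * 32
= 134.64 * 32
= 4308.48 kW

4308.48 kW


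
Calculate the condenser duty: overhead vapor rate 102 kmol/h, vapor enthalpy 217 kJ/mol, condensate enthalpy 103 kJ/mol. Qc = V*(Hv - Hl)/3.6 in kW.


Qc = 102 * (217 - 103) / 3.6 = 102 * 114 / 3.6 = 3230

3230 kW


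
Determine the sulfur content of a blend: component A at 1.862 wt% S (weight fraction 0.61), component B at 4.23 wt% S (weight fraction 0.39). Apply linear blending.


Linear sulfur blending: S_blend = x1*S1 + x2*S2
Contribution 1: 0.61 * 1.862 = 1.13582 wt%
Contribution 2: 0.39 * 4.23 = 1.6497 wt%
S_blend = 1.13582 + 1.6497 = 2.78552

2.78552 wt%


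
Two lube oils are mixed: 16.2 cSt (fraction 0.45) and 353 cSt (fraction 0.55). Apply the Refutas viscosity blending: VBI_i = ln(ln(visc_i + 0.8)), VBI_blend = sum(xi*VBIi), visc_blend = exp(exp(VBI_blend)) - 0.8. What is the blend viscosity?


Refutas method: VBN_i = 14.534*ln(ln(visc_i + 0.8)) + 10.975, blended linearly by mass fraction; since VBN is linear in VBI_i = ln(ln(visc_i + 0.8)) and the fractions sum to 1, blend VBI directly: visc = exp(exp(VBI_blend)) - 0.8
VBI_1 = ln(ln(16.2 + 0.8)) = 1.04141
VBI_2 = ln(ln(353 + 0.8)) = 1.76964
VBI_blend = 0.45 * 1.04141 + 0.55 * 1.76964 = 1.44194
visc_blend = exp(exp(1.44194)) - 0.8 = 67.84

67.84 cSt


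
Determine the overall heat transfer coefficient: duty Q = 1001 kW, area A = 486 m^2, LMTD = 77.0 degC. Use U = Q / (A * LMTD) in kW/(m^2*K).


From Q = U*A*LMTD, U = Q / (A * LMTD)
U = 1001 / (486 * 77.0) = 1001 / 37422 = 0.02675

0.02675 kW/(m^2*K)


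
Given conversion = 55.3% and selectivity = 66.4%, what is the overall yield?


Overall yield = conversion (%) * selectivity (%) / 100
Conversion = 55.3%, Selectivity = 66.4%
Y = 55.3 * 66.4 / 100
= 36.7192 %

36.7192 %


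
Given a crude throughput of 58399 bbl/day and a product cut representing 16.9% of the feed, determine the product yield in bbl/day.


Crude throughput = 58399 bbl/day
Fraction yield = 16.9%
yield = throughput * fraction / 100
yield = 58399 * 16.9 / 100 = 9869.431

9869.431 bbl/day


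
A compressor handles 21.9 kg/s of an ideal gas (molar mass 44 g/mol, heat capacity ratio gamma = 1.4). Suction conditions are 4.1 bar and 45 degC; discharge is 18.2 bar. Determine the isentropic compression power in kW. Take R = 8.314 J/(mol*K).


Isentropic work: W = m*(gamma/(gamma-1))*(R*T1/MW)*((P2/P1)^((gamma-1)/gamma) - 1)
T1 = 45 + 273.15 = 318.15 K
Pressure ratio = 18.2 / 4.1 = 4.43902
Exponent = (1.4 - 1)/1.4 = 0.285714
(P2/P1)^exp - 1 = 4.43902^0.285714 - 1 = 0.530872
W = 21.9 * 1.4 / 0.4 * 8.314 * 318.15 / 44 * 0.530872 = 2446

2446 kW


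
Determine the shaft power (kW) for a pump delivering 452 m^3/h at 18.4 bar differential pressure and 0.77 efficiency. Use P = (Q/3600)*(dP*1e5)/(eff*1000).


Q = 452 / 3600 = 0.125556 m^3/s
P = 0.125556 * (18.4 * 1e5) / 0.77 / 1000 = 300.0

300.0 kW


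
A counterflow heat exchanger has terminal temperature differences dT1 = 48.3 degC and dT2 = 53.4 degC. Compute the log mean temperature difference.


LMTD = (dT1 - dT2) / ln(dT1/dT2)
= (48.3 - 53.4) / ln(48.3 / 53.4) = -5.1 / -0.100379 = 50.81

50.81 degC


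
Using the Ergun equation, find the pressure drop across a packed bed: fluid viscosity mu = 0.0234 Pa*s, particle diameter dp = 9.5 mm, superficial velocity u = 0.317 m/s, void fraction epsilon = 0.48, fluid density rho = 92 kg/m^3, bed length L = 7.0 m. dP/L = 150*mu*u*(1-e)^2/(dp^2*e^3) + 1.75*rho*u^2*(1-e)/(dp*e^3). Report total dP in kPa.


dp = 9.5 mm = 0.0095 m
Viscous term = 150*0.0234*0.317*(1-0.48)^2 / (0.0095^2*0.48^3) = 30144.1
Inertial term = 1.75*92*0.317^2*(1-0.48) / (0.0095*0.48^3) = 8007.56
dP/L = 30144.1 + 8007.56 = 38151.7 Pa/m
dP = 38151.7 * 7.0 / 1000 = 267.1 kPa

267.1 kPa


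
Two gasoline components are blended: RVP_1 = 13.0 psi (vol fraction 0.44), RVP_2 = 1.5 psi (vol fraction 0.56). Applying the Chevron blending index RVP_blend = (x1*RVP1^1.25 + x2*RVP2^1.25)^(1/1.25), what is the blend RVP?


Chevron index: RVP_blend = (sum xi*RVPi^1.25)^(1/1.25)
RVP^1.25 terms: 0.44 * 13.0^1.25 + 0.56 * 1.5^1.25 = 11.7909
RVP_blend = 11.7909^(1/1.25) = 7.198

7.198 psi


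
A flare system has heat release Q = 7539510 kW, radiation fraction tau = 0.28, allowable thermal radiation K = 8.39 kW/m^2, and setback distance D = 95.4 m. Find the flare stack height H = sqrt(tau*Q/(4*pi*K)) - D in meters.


tau*Q/(4*pi*K) = 0.28 * 7539510 / (4 * pi * 8.39) = 20023
sqrt(20023) = 141.503
H = 141.503 - 95.4 = 46.10

46.10 m


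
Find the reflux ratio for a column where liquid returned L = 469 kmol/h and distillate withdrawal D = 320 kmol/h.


Reflux ratio definition: R = L / D (liquid returned / distillate withdrawn)
L = 469 kmol/h, D = 320 kmol/h
R = 469 / 320 = 1.466

1.466


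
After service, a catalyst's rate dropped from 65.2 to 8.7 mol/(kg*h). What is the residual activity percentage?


Activity (%) = (rate_used / rate_fresh) * 100
rate_used = 8.7, rate_fresh = 65.2
= (8.7 / 65.2) * 100
= 0.1334 * 100 = 13.34

13.34 %


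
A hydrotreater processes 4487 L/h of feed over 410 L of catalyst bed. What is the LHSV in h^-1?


LHSV = volumetric feed rate / catalyst volume
= 4487 L/h / 410 L
= 10.94 h^-1

10.94 h^-1


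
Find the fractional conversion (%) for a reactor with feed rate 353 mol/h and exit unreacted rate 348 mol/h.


X = (F_in - F_out) / F_in * 100
Moles reacted = 353 - 348 = 5
X = 5 / 353 * 100
= 0.01416 * 100
= 1.416 %

1.416 %


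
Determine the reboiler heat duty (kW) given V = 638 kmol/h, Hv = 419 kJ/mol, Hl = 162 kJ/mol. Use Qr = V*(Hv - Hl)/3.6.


Qr = 638 * (419 - 162) / 3.6 = 638 * 257 / 3.6 = 45550

45550 kW


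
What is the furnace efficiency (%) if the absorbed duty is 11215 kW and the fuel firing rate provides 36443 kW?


Furnace efficiency = Q_absorbed / Q_fuel * 100
= 11215 / 36443 * 100 = 30.77

30.77 %


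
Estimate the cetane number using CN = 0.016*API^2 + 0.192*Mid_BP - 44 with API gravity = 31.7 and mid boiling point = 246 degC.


CN = 0.016 * 31.7^2 + 0.192 * 246 - 44
CN = 16.07824 + 47.232 - 44 = 19.31024

19.31024


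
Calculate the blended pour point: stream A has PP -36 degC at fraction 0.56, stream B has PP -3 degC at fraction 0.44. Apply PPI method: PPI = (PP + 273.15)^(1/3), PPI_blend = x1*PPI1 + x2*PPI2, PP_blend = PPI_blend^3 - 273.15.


PPI_1 = (-36 + 273.15)^(1/3) = 6.189768
PPI_2 = (-3 + 273.15)^(1/3) = 6.464501
PPI_blend = 0.56 * 6.189768 + 0.44 * 6.464501 = 6.310651
PP_blend = 6.310651^3 - 273.15 = 251.3174 - 273.15 = -21.83

-21.83 degC


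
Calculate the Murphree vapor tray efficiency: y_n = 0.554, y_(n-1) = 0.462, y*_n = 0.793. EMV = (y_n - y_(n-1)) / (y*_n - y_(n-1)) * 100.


Murphree vapor efficiency: EMV = (y_n - y_(n-1)) / (y*_n - y_(n-1)) * 100
EMV = (0.554 - 0.462) / (0.793 - 0.462) * 100 = 0.092 / 0.331 * 100 = 27.79

27.79 %


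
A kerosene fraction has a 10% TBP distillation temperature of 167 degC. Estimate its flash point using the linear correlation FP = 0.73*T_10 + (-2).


FP = 0.73 * 167 + (-2) = 119.91

119.91 degC


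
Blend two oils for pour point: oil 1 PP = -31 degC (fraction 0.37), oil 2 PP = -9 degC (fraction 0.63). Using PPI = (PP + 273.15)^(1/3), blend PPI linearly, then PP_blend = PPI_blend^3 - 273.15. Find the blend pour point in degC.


PPI_1 = (-31 + 273.15)^(1/3) = 6.232967
PPI_2 = (-9 + 273.15)^(1/3) = 6.416283
PPI_blend = 0.37 * 6.232967 + 0.63 * 6.416283 = 6.348456
PP_blend = 6.348456^3 - 273.15 = 255.8611 - 273.15 = -17.29

-17.29 degC


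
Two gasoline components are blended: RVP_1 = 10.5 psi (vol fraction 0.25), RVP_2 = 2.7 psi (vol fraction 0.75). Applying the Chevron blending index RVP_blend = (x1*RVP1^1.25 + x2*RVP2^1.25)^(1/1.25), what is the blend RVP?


Chevron index: RVP_blend = (sum xi*RVPi^1.25)^(1/1.25)
RVP^1.25 terms: 0.25 * 10.5^1.25 + 0.75 * 2.7^1.25 = 7.32104
RVP_blend = 7.32104^(1/1.25) = 4.917

4.917 psi


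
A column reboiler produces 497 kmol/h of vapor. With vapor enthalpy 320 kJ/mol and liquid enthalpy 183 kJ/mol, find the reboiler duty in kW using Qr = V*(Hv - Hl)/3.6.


Qr = 497 * (320 - 183) / 3.6 = 497 * 137 / 3.6 = 18910

18910 kW


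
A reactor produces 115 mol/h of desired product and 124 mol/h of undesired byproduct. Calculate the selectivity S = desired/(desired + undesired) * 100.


Selectivity = desired / (desired + undesired) * 100
Total products = 115 + 124 = 239 mol/h
S = 115 / 239 * 100
= 0.4812 * 100
= 48.12 %

48.12 %


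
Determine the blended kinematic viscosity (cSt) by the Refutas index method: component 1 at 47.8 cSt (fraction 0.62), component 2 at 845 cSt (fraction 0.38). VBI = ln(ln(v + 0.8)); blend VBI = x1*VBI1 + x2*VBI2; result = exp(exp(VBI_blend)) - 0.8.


Refutas method: VBN_i = 14.534*ln(ln(visc_i + 0.8)) + 10.975, blended linearly by mass fraction; since VBN is linear in VBI_i = ln(ln(visc_i + 0.8)) and the fractions sum to 1, blend VBI directly: visc = exp(exp(VBI_blend)) - 0.8
VBI_1 = ln(ln(47.8 + 0.8)) = 1.35677
VBI_2 = ln(ln(845 + 0.8)) = 1.9081
VBI_blend = 0.62 * 1.35677 + 0.38 * 1.9081 = 1.56628
visc_blend = exp(exp(1.56628)) - 0.8 = 119.4

119.4 cSt


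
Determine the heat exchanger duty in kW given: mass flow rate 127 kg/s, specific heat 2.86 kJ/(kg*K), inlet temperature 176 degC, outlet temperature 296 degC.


Q = m_dot * cp * delta_T
delta_T = 296 - 176 = 120 K
Q = 127 * 2.86 * 120
= 363.22 * 120
= 43586.4 kW

43586.4 kW


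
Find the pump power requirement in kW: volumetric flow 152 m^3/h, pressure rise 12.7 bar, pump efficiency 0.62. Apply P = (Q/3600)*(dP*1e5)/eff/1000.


Q = 152 / 3600 = 0.0422222 m^3/s
P = 0.0422222 * (12.7 * 1e5) / 0.62 / 1000 = 86.49

86.49 kW


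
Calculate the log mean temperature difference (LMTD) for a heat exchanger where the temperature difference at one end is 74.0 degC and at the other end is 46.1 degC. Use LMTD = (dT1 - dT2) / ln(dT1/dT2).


LMTD = (dT1 - dT2) / ln(dT1/dT2)
= (74.0 - 46.1) / ln(74.0 / 46.1) = 27.9 / 0.473252 = 58.95

58.95 degC


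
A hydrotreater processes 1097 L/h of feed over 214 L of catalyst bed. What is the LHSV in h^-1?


LHSV = volumetric feed rate / catalyst volume
= 1097 L/h / 214 L
= 5.126 h^-1

5.126 h^-1


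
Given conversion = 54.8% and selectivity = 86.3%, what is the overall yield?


Overall yield = conversion (%) * selectivity (%) / 100
Conversion = 54.8%, Selectivity = 86.3%
Y = 54.8 * 86.3 / 100
= 47.2924 %

47.2924 %


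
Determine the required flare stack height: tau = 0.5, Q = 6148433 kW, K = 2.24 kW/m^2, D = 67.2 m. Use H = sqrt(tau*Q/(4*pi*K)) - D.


tau*Q/(4*pi*K) = 0.5 * 6148433 / (4 * pi * 2.24) = 109214
sqrt(109214) = 330.475
H = 330.475 - 67.2 = 263.3

263.3 m


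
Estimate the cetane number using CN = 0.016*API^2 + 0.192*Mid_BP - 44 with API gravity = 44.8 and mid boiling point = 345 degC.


CN = 0.016 * 44.8^2 + 0.192 * 345 - 44
CN = 32.11264 + 66.24 - 44 = 54.35264

54.35264


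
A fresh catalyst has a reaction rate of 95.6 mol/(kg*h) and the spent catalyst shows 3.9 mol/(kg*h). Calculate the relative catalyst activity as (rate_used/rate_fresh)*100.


Activity (%) = (rate_used / rate_fresh) * 100
rate_used = 3.9, rate_fresh = 95.6
= (3.9 / 95.6) * 100
= 0.04079 * 100 = 4.079

4.079 %


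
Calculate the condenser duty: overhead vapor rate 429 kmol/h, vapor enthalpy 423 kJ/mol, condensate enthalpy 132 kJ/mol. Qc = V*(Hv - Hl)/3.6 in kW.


Qc = 429 * (423 - 132) / 3.6 = 429 * 291 / 3.6 = 34680

34680 kW


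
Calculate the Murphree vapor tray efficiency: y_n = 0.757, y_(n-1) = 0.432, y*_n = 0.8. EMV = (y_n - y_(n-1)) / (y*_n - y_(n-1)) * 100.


Murphree vapor efficiency: EMV = (y_n - y_(n-1)) / (y*_n - y_(n-1)) * 100
EMV = (0.757 - 0.432) / (0.8 - 0.432) * 100 = 0.325 / 0.368 * 100 = 88.32

88.32 %


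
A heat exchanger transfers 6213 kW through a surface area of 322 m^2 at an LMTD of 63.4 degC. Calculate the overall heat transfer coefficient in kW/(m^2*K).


From Q = U*A*LMTD, U = Q / (A * LMTD)
U = 6213 / (322 * 63.4) = 6213 / 20414.8 = 0.3043

0.3043 kW/(m^2*K)


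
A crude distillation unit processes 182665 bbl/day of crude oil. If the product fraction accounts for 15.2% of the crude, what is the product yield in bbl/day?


Crude throughput = 182665 bbl/day
Fraction yield = 15.2%
yield = throughput * fraction / 100
yield = 182665 * 15.2 / 100 = 27765.08

27765.08 bbl/day


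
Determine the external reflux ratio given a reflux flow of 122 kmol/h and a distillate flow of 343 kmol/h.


Reflux ratio definition: R = L / D (liquid returned / distillate withdrawn)
L = 122 kmol/h, D = 343 kmol/h
R = 122 / 343 = 0.3557

0.3557


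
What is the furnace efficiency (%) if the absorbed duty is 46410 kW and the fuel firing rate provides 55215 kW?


Furnace efficiency = Q_absorbed / Q_fuel * 100
= 46410 / 55215 * 100 = 84.05

84.05 %


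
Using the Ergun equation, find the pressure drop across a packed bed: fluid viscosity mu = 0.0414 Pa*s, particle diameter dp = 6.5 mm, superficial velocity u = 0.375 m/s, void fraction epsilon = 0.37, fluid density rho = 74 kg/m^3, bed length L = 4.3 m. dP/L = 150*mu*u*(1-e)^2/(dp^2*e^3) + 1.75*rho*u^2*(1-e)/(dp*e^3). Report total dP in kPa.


dp = 6.5 mm = 0.0065 m
Viscous term = 150*0.0414*0.375*(1-0.37)^2 / (0.0065^2*0.37^3) = 431889
Inertial term = 1.75*74*0.375^2*(1-0.37) / (0.0065*0.37^3) = 34846.1
dP/L = 431889 + 34846.1 = 466735 Pa/m
dP = 466735 * 4.3 / 1000 = 2007 kPa

2007 kPa


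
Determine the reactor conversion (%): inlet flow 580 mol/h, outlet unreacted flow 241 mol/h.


X = (F_in - F_out) / F_in * 100
Moles reacted = 580 - 241 = 339
X = 339 / 580 * 100
= 0.5845 * 100
= 58.45 %

58.45 %


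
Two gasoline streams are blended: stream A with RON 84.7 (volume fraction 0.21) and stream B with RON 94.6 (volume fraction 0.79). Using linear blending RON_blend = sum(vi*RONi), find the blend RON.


Linear blending: RON_blend = sum(vi * RONi)
Contribution 1: 0.21 * 84.7 = 17.787
Contribution 2: 0.79 * 94.6 = 74.734
RON_blend = 17.787 + 74.734 = 92.521

92.521


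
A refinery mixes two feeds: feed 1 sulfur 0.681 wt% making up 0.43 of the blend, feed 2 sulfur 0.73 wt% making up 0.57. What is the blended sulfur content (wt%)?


Linear sulfur blending: S_blend = x1*S1 + x2*S2
Contribution 1: 0.43 * 0.681 = 0.29283 wt%
Contribution 2: 0.57 * 0.73 = 0.4161 wt%
S_blend = 0.29283 + 0.4161 = 0.70893

0.70893 wt%


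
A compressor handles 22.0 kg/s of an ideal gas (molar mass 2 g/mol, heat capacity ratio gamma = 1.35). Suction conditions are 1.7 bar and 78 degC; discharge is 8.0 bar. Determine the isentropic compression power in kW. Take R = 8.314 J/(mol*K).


Isentropic work: W = m*(gamma/(gamma-1))*(R*T1/MW)*((P2/P1)^((gamma-1)/gamma) - 1)
T1 = 78 + 273.15 = 351.15 K
Pressure ratio = 8.0 / 1.7 = 4.70588
Exponent = (1.35 - 1)/1.35 = 0.259259
(P2/P1)^exp - 1 = 4.70588^0.259259 - 1 = 0.494129
W = 22.0 * 1.35 / 0.35 * 8.314 * 351.15 / 2 * 0.494129 = 61210

61210 kW


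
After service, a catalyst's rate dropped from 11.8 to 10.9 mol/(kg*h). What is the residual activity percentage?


Activity (%) = (rate_used / rate_fresh) * 100
rate_used = 10.9, rate_fresh = 11.8
= (10.9 / 11.8) * 100
= 0.9237 * 100 = 92.37

92.37 %


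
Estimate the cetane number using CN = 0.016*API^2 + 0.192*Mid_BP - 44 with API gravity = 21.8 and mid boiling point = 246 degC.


CN = 0.016 * 21.8^2 + 0.192 * 246 - 44
CN = 7.60384 + 47.232 - 44 = 10.83584

10.83584


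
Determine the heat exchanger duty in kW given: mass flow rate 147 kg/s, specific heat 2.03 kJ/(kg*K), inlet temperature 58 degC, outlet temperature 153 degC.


Q = m_dot * cp * delta_T
delta_T = 153 - 58 = 95 K
Q = 147 * 2.03 * 95
= 298.41 * 95
= 28348.95 kW

28348.95 kW


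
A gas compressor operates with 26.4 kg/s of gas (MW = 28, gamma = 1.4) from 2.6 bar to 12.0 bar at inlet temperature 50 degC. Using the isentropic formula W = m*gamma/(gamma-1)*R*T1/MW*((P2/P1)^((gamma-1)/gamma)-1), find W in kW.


Isentropic work: W = m*(gamma/(gamma-1))*(R*T1/MW)*((P2/P1)^((gamma-1)/gamma) - 1)
T1 = 50 + 273.15 = 323.15 K
Pressure ratio = 12.0 / 2.6 = 4.61538
Exponent = (1.4 - 1)/1.4 = 0.285714
(P2/P1)^exp - 1 = 4.61538^0.285714 - 1 = 0.548009
W = 26.4 * 1.4 / 0.4 * 8.314 * 323.15 / 28 * 0.548009 = 4859

4859 kW


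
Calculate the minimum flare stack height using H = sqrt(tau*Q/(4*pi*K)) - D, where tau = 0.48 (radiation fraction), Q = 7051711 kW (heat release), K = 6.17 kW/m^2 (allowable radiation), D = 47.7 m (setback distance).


tau*Q/(4*pi*K) = 0.48 * 7051711 / (4 * pi * 6.17) = 43655.7
sqrt(43655.7) = 208.939
H = 208.939 - 47.7 = 161.2

161.2 m


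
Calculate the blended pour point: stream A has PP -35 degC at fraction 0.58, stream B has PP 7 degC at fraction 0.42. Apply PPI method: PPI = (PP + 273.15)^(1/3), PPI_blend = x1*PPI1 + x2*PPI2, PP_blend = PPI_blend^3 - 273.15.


PPI_1 = (-35 + 273.15)^(1/3) = 6.198456
PPI_2 = (7 + 273.15)^(1/3) = 6.543301
PPI_blend = 0.58 * 6.198456 + 0.42 * 6.543301 = 6.343291
PP_blend = 6.343291^3 - 273.15 = 255.2372 - 273.15 = -17.91

-17.91 degC


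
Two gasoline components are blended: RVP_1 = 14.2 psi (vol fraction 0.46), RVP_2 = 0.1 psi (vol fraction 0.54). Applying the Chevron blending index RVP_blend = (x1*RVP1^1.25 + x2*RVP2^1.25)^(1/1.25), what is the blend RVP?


Chevron index: RVP_blend = (sum xi*RVPi^1.25)^(1/1.25)
RVP^1.25 terms: 0.46 * 14.2^1.25 + 0.54 * 0.1^1.25 = 12.7103
RVP_blend = 12.7103^(1/1.25) = 7.644

7.644 psi


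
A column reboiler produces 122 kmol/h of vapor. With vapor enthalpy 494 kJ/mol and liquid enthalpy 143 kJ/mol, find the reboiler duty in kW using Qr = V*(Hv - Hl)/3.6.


Qr = 122 * (494 - 143) / 3.6 = 122 * 351 / 3.6 = 11900

11900 kW


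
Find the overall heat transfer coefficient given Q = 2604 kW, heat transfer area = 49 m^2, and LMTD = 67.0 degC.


From Q = U*A*LMTD, U = Q / (A * LMTD)
U = 2604 / (49 * 67.0) = 2604 / 3283 = 0.7932

0.7932 kW/(m^2*K)


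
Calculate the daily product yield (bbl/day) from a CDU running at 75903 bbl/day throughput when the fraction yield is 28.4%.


Crude throughput = 75903 bbl/day
Fraction yield = 28.4%
yield = throughput * fraction / 100
yield = 75903 * 28.4 / 100 = 21556.452

21556.452 bbl/day


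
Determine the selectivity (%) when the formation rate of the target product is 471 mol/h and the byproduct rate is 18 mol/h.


Selectivity = desired / (desired + undesired) * 100
Total products = 471 + 18 = 489 mol/h
S = 471 / 489 * 100
= 0.9632 * 100
= 96.32 %

96.32 %


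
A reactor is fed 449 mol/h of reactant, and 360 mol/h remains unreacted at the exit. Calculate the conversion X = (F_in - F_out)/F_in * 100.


X = (F_in - F_out) / F_in * 100
Moles reacted = 449 - 360 = 89
X = 89 / 449 * 100
= 0.1982 * 100
= 19.82 %

19.82 %


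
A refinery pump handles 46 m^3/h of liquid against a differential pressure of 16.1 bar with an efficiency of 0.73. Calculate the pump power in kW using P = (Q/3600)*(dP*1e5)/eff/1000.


Q = 46 / 3600 = 0.0127778 m^3/s
P = 0.0127778 * (16.1 * 1e5) / 0.73 / 1000 = 28.18

28.18 kW


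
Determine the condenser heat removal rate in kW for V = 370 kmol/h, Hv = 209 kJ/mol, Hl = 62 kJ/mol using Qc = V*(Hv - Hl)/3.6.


Qc = 370 * (209 - 62) / 3.6 = 370 * 147 / 3.6 = 15110

15110 kW


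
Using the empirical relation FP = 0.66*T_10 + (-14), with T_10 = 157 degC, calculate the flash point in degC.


FP = 0.66 * 157 + (-14) = 89.62

89.62 degC


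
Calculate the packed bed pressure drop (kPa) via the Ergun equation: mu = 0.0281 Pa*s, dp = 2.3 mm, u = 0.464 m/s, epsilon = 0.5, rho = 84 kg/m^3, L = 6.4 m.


dp = 2.3 mm = 0.0023 m
Viscous term = 150*0.0281*0.464*(1-0.5)^2 / (0.0023^2*0.5^3) = 739418
Inertial term = 1.75*84*0.464^2*(1-0.5) / (0.0023*0.5^3) = 55040.9
dP/L = 739418 + 55040.9 = 794459 Pa/m
dP = 794459 * 6.4 / 1000 = 5085 kPa

5085 kPa


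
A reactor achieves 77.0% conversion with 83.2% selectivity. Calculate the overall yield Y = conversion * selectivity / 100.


Overall yield = conversion (%) * selectivity (%) / 100
Conversion = 77.0%, Selectivity = 83.2%
Y = 77.0 * 83.2 / 100
= 64.064 %

64.064 %


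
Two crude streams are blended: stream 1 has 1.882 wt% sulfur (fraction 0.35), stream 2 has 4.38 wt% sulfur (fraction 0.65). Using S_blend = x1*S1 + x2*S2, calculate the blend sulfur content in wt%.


Linear sulfur blending: S_blend = x1*S1 + x2*S2
Contribution 1: 0.35 * 1.882 = 0.6587 wt%
Contribution 2: 0.65 * 4.38 = 2.847 wt%
S_blend = 0.6587 + 2.847 = 3.5057

3.5057 wt%


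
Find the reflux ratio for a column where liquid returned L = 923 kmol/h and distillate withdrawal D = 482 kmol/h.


Reflux ratio definition: R = L / D (liquid returned / distillate withdrawn)
L = 923 kmol/h, D = 482 kmol/h
R = 923 / 482 = 1.915

1.915


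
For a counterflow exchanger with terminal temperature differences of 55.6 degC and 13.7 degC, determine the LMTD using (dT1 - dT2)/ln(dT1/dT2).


LMTD = (dT1 - dT2) / ln(dT1/dT2)
= (55.6 - 13.7) / ln(55.6 / 13.7) = 41.9 / 1.40079 = 29.91

29.91 degC


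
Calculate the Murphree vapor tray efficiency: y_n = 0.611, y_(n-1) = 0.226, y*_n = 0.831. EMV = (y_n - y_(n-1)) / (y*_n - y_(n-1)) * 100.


Murphree vapor efficiency: EMV = (y_n - y_(n-1)) / (y*_n - y_(n-1)) * 100
EMV = (0.611 - 0.226) / (0.831 - 0.226) * 100 = 0.385 / 0.605 * 100 = 63.64

63.64 %


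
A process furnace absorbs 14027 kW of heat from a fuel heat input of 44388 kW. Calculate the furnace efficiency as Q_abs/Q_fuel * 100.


Furnace efficiency = Q_absorbed / Q_fuel * 100
= 14027 / 44388 * 100 = 31.60

31.60 %


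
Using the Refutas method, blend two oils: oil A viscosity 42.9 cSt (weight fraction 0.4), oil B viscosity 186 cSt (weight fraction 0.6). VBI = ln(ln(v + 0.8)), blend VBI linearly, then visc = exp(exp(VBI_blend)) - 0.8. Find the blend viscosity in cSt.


Refutas method: VBN_i = 14.534*ln(ln(visc_i + 0.8)) + 10.975, blended linearly by mass fraction; since VBN is linear in VBI_i = ln(ln(visc_i + 0.8)) and the fractions sum to 1, blend VBI directly: visc = exp(exp(VBI_blend)) - 0.8
VBI_1 = ln(ln(42.9 + 0.8)) = 1.32902
VBI_2 = ln(ln(186 + 0.8)) = 1.65442
VBI_blend = 0.4 * 1.32902 + 0.6 * 1.65442 = 1.52426
visc_blend = exp(exp(1.52426)) - 0.8 = 97.87

97.87 cSt


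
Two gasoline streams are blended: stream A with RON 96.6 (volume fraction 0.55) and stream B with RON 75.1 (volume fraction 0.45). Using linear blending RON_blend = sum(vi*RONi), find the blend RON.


Linear blending: RON_blend = sum(vi * RONi)
Contribution 1: 0.55 * 96.6 = 53.13
Contribution 2: 0.45 * 75.1 = 33.795
RON_blend = 53.13 + 33.795 = 86.925

86.925


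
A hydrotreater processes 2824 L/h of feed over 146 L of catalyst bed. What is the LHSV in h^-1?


LHSV = volumetric feed rate / catalyst volume
= 2824 L/h / 146 L
= 19.34 h^-1

19.34 h^-1


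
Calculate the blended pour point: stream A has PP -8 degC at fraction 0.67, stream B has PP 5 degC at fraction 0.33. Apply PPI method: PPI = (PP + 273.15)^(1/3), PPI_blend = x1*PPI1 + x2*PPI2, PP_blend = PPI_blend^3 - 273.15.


PPI_1 = (-8 + 273.15)^(1/3) = 6.42437
PPI_2 = (5 + 273.15)^(1/3) = 6.527693
PPI_blend = 0.67 * 6.42437 + 0.33 * 6.527693 = 6.458467
PP_blend = 6.458467^3 - 273.15 = 269.3943 - 273.15 = -3.76

-3.76 degC


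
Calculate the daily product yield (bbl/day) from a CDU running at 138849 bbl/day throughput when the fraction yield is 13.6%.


Crude throughput = 138849 bbl/day
Fraction yield = 13.6%
yield = throughput * fraction / 100
yield = 138849 * 13.6 / 100 = 18883.464

18883.464 bbl/day


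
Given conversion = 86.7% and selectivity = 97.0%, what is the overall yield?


Overall yield = conversion (%) * selectivity (%) / 100
Conversion = 86.7%, Selectivity = 97.0%
Y = 86.7 * 97.0 / 100
= 84.099 %

84.099 %


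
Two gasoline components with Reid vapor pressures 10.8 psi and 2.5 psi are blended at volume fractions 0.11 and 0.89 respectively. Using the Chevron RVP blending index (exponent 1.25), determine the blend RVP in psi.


Chevron index: RVP_blend = (sum xi*RVPi^1.25)^(1/1.25)
RVP^1.25 terms: 0.11 * 10.8^1.25 + 0.89 * 2.5^1.25 = 4.95143
RVP_blend = 4.95143^(1/1.25) = 3.596

3.596 psi


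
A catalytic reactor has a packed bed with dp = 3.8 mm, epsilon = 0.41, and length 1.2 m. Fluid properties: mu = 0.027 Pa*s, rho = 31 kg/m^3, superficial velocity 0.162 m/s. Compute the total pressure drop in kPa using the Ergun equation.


dp = 3.8 mm = 0.0038 m
Viscous term = 150*0.027*0.162*(1-0.41)^2 / (0.0038^2*0.41^3) = 229486
Inertial term = 1.75*31*0.162^2*(1-0.41) / (0.0038*0.41^3) = 3207.35
dP/L = 229486 + 3207.35 = 232693 Pa/m
dP = 232693 * 1.2 / 1000 = 279.2 kPa

279.2 kPa


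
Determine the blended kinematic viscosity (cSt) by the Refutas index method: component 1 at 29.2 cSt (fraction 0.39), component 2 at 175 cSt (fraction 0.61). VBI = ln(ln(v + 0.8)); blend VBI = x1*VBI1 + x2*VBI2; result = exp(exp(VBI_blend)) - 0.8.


Refutas method: VBN_i = 14.534*ln(ln(visc_i + 0.8)) + 10.975, blended linearly by mass fraction; since VBN is linear in VBI_i = ln(ln(visc_i + 0.8)) and the fractions sum to 1, blend VBI directly: visc = exp(exp(VBI_blend)) - 0.8
VBI_1 = ln(ln(29.2 + 0.8)) = 1.22413
VBI_2 = ln(ln(175 + 0.8)) = 1.64275
VBI_blend = 0.39 * 1.22413 + 0.61 * 1.64275 = 1.47949
visc_blend = exp(exp(1.47949)) - 0.8 = 79.90

79.90 cSt


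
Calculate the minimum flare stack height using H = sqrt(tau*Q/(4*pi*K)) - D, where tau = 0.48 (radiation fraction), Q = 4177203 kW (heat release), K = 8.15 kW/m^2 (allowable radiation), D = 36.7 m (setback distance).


tau*Q/(4*pi*K) = 0.48 * 4177203 / (4 * pi * 8.15) = 19577.6
sqrt(19577.6) = 139.92
H = 139.92 - 36.7 = 103.2

103.2 m


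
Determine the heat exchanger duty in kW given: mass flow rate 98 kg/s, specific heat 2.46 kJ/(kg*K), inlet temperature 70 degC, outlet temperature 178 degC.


Q = m_dot * cp * delta_T
delta_T = 178 - 70 = 108 K
Q = 98 * 2.46 * 108
= 241.08 * 108
= 26036.64 kW

26036.64 kW


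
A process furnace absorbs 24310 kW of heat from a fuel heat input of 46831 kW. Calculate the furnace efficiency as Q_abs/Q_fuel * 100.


Furnace efficiency = Q_absorbed / Q_fuel * 100
= 24310 / 46831 * 100 = 51.91

51.91 %


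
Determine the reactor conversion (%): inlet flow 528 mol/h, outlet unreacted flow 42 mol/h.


X = (F_in - F_out) / F_in * 100
Moles reacted = 528 - 42 = 486
X = 486 / 528 * 100
= 0.9205 * 100
= 92.05 %

92.05 %


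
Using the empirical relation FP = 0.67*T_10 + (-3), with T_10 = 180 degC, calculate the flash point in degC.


FP = 0.67 * 180 + (-3) = 117.6

117.6 degC


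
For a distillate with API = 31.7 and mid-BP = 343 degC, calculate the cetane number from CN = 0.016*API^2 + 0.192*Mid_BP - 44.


CN = 0.016 * 31.7^2 + 0.192 * 343 - 44
CN = 16.07824 + 65.856 - 44 = 37.93424

37.93424


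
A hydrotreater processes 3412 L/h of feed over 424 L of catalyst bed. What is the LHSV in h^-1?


LHSV = volumetric feed rate / catalyst volume
= 3412 L/h / 424 L
= 8.047 h^-1

8.047 h^-1


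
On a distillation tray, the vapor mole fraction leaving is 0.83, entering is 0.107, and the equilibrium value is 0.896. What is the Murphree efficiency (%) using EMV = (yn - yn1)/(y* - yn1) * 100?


Murphree vapor efficiency: EMV = (y_n - y_(n-1)) / (y*_n - y_(n-1)) * 100
EMV = (0.83 - 0.107) / (0.896 - 0.107) * 100 = 0.723 / 0.789 * 100 = 91.63

91.63 %


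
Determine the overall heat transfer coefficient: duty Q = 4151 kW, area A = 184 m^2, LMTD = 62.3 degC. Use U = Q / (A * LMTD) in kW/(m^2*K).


From Q = U*A*LMTD, U = Q / (A * LMTD)
U = 4151 / (184 * 62.3) = 4151 / 11463.2 = 0.3621

0.3621 kW/(m^2*K)


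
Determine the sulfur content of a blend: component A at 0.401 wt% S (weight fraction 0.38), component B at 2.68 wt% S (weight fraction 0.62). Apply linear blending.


Linear sulfur blending: S_blend = x1*S1 + x2*S2
Contribution 1: 0.38 * 0.401 = 0.15238 wt%
Contribution 2: 0.62 * 2.68 = 1.6616 wt%
S_blend = 0.15238 + 1.6616 = 1.81398

1.81398 wt%


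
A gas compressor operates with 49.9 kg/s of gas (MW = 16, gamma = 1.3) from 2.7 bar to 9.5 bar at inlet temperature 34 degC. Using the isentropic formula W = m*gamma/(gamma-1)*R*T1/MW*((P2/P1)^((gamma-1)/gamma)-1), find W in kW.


Isentropic work: W = m*(gamma/(gamma-1))*(R*T1/MW)*((P2/P1)^((gamma-1)/gamma) - 1)
T1 = 34 + 273.15 = 307.15 K
Pressure ratio = 9.5 / 2.7 = 3.51852
Exponent = (1.3 - 1)/1.3 = 0.230769
(P2/P1)^exp - 1 = 3.51852^0.230769 - 1 = 0.336851
W = 49.9 * 1.3 / 0.3 * 8.314 * 307.15 / 16 * 0.336851 = 11630

11630 kW


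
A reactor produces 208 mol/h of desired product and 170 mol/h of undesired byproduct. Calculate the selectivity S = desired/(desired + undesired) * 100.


Selectivity = desired / (desired + undesired) * 100
Total products = 208 + 170 = 378 mol/h
S = 208 / 378 * 100
= 0.5503 * 100
= 55.03 %

55.03 %


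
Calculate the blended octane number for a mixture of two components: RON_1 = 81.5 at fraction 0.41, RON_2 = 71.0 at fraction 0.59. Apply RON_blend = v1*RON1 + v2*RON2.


Linear blending: RON_blend = sum(vi * RONi)
Contribution 1: 0.41 * 81.5 = 33.415
Contribution 2: 0.59 * 71.0 = 41.89
RON_blend = 33.415 + 41.89 = 75.305

75.305


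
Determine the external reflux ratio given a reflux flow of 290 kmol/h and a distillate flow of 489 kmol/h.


Reflux ratio definition: R = L / D (liquid returned / distillate withdrawn)
L = 290 kmol/h, D = 489 kmol/h
R = 290 / 489 = 0.5930

0.5930


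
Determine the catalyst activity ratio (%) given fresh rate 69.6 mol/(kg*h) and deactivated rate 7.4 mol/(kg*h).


Activity (%) = (rate_used / rate_fresh) * 100
rate_used = 7.4, rate_fresh = 69.6
= (7.4 / 69.6) * 100
= 0.1063 * 100 = 10.63

10.63 %


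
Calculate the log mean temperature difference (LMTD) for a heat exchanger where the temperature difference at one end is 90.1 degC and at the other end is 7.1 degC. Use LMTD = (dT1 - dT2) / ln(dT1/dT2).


LMTD = (dT1 - dT2) / ln(dT1/dT2)
= (90.1 - 7.1) / ln(90.1 / 7.1) = 83 / 2.54083 = 32.67

32.67 degC


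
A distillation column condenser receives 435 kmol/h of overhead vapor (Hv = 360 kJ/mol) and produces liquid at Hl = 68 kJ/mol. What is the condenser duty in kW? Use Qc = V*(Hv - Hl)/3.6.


Qc = 435 * (360 - 68) / 3.6 = 435 * 292 / 3.6 = 35280

35280 kW


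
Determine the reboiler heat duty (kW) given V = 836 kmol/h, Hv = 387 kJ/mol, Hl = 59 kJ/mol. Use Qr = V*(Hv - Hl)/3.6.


Qr = 836 * (387 - 59) / 3.6 = 836 * 328 / 3.6 = 76170

76170 kW


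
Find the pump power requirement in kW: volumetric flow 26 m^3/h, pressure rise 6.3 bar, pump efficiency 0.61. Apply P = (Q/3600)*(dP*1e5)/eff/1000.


Q = 26 / 3600 = 0.00722222 m^3/s
P = 0.00722222 * (6.3 * 1e5) / 0.61 / 1000 = 7.459

7.459 kW


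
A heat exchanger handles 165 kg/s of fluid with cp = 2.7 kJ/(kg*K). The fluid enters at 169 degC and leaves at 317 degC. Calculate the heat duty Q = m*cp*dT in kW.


Q = m_dot * cp * delta_T
delta_T = 317 - 169 = 148 K
Q = 165 * 2.7 * 148
= 445.5 * 148
= 65934 kW

65934 kW


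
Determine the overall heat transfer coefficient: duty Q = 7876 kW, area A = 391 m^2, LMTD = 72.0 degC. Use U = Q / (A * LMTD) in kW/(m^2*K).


From Q = U*A*LMTD, U = Q / (A * LMTD)
U = 7876 / (391 * 72.0) = 7876 / 28152 = 0.2798

0.2798 kW/(m^2*K)


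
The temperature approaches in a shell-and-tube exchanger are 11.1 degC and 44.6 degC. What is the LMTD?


LMTD = (dT1 - dT2) / ln(dT1/dT2)
= (11.1 - 44.6) / ln(11.1 / 44.6) = -33.5 / -1.39079 = 24.09

24.09 degC


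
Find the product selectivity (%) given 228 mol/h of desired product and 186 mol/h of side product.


Selectivity = desired / (desired + undesired) * 100
Total products = 228 + 186 = 414 mol/h
S = 228 / 414 * 100
= 0.5507 * 100
= 55.07 %

55.07 %


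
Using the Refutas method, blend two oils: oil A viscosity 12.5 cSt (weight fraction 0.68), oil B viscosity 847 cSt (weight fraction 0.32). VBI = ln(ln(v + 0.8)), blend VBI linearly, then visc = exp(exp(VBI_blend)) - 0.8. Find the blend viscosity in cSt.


Refutas method: VBN_i = 14.534*ln(ln(visc_i + 0.8)) + 10.975, blended linearly by mass fraction; since VBN is linear in VBI_i = ln(ln(visc_i + 0.8)) and the fractions sum to 1, blend VBI directly: visc = exp(exp(VBI_blend)) - 0.8
VBI_1 = ln(ln(12.5 + 0.8)) = 0.950794
VBI_2 = ln(ln(847 + 0.8)) = 1.90845
VBI_blend = 0.68 * 0.950794 + 0.32 * 1.90845 = 1.25724
visc_blend = exp(exp(1.25724)) - 0.8 = 32.84

32.84 cSt


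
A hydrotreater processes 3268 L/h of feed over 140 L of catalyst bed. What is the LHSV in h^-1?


LHSV = volumetric feed rate / catalyst volume
= 3268 L/h / 140 L
= 23.34 h^-1

23.34 h^-1
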